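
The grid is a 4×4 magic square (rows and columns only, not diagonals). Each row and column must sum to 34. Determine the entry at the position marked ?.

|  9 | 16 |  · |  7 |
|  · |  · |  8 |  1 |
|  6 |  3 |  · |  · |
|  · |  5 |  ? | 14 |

From row 1, 34 − (9 + 16 + 7) gives (1,3) = 2.
From column 2, 34 − (16 + 3 + 5) gives (2,2) = 10.
From column 4, 34 − (7 + 1 + 14) gives (3,4) = 12.
Row 2: 10 + 8 + 1 + ? = 34, so (2,1) = 15.
Using row 3: 6 + 3 + 12 + ? → (3,3) = 34 − 21 = 13.
From column 1, 34 − (9 + 15 + 6) gives (4,1) = 4.
Using column 3: 2 + 8 + 13 + ? → (4,3) = 34 − 23 = 11.

11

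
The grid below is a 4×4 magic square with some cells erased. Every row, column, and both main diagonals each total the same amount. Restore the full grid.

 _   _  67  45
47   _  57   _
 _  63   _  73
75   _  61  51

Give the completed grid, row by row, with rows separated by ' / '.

69 59 67 45 / 47 65 57 71 / 49 63 55 73 / 75 53 61 51

Anti-diagonal is already complete: 45 + 57 + 63 + 75 = 240, so that is the magic constant.
Row 4 must total 240; the given cells sum to 187, so (4,2) = 53.
Column 3: 67 + 57 + 61 + ? = 240, so (3,3) = 55.
Column 4 needs 240; the known cells sum to 169, so (2,4) = 71.
Row 2 must total 240; the given cells sum to 175, so (2,2) = 65.
Row 3: 63 + 55 + 73 + ? = 240, so (3,1) = 49.
Column 1 needs 240; the known cells sum to 171, so (1,1) = 69.
From column 2, 240 − (65 + 63 + 53) gives (1,2) = 59.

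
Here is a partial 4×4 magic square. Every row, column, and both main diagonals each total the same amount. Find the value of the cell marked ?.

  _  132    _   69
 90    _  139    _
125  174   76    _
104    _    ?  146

Anti-diagonal is complete and sums to 486; that is the magic constant.
The remaining cell in row 3 is (3,4) = 486 − 375 = 111.
Column 1 must total 486; the given cells sum to 319, so (1,1) = 167.
Column 4: 69 + 111 + 146 + ? = 486, so (2,4) = 160.
Main diagonal must total 486; the given cells sum to 389, so (2,2) = 97.
The remaining cell in row 1 is (1,3) = 486 − 368 = 118.
Column 2: 132 + 97 + 174 + ? = 486, so (4,2) = 83.
The remaining cell in column 3 is (4,3) = 486 − 333 = 153.

153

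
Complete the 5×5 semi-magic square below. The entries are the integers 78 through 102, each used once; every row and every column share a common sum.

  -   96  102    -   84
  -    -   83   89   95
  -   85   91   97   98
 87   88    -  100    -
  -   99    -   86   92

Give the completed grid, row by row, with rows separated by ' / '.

90 96 102 78 84 / 101 82 83 89 95 / 79 85 91 97 98 / 87 88 94 100 81 / 93 99 80 86 92

The entries are 78 through 102, which sum to 2250, so each line sums to 2250/5 = 450.
Row 3 needs 450; the known cells sum to 371, so (3,1) = 79.
Column 2: 96 + 85 + 88 + 99 + ? = 450, so (2,2) = 82.
Column 4 needs 450; the known cells sum to 372, so (1,4) = 78.
Column 5: 84 + 95 + 98 + 92 + ? = 450, so (4,5) = 81.
Row 1 must total 450; the given cells sum to 360, so (1,1) = 90.
The remaining cell in row 2 is (2,1) = 450 − 349 = 101.
Using row 4: 87 + 88 + 100 + 81 + ? → (4,3) = 450 − 356 = 94.
The remaining cell in column 1 is (5,1) = 450 − 357 = 93.
Using column 3: 102 + 83 + 91 + 94 + ? → (5,3) = 450 − 370 = 80.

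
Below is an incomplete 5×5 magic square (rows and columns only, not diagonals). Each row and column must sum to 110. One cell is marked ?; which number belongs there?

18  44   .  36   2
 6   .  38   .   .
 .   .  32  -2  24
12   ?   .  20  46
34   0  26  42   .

The remaining cell in row 1 is (1,3) = 110 − 100 = 10.
Row 5 needs 110; the known cells sum to 102, so (5,5) = 8.
Column 1: 18 + 6 + 12 + 34 + ? = 110, so (3,1) = 40.
The remaining cell in column 3 is (4,3) = 110 − 106 = 4.
The remaining cell in column 4 is (2,4) = 110 − 96 = 14.
From column 5, 110 − (2 + 24 + 46 + 8) gives (2,5) = 30.
Row 2 needs 110; the known cells sum to 88, so (2,2) = 22.
The remaining cell in row 3 is (3,2) = 110 − 94 = 16.
The remaining cell in row 4 is (4,2) = 110 − 82 = 28.

28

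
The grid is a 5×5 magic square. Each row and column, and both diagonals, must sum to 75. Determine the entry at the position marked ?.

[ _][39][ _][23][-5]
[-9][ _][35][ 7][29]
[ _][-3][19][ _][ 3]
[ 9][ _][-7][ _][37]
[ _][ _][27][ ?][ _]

The remaining cell in row 2 is (2,2) = 75 − 62 = 13.
Column 3: 35 + 19 + (-7) + 27 + ? = 75, so (1,3) = 1.
From column 5, 75 − (-5 + 29 + 3 + 37) gives (5,5) = 11.
From row 1, 75 − (39 + 1 + 23 + (-5)) gives (1,1) = 17.
From main diagonal, 75 − (17 + 13 + 19 + 11) gives (4,4) = 15.
From row 4, 75 − (9 + (-7) + 15 + 37) gives (4,2) = 21.
Column 2 must total 75; the given cells sum to 70, so (5,2) = 5.
Anti-diagonal needs 75; the known cells sum to 42, so (5,1) = 33.
From row 5, 75 − (33 + 5 + 27 + 11) gives (5,4) = -1.

-1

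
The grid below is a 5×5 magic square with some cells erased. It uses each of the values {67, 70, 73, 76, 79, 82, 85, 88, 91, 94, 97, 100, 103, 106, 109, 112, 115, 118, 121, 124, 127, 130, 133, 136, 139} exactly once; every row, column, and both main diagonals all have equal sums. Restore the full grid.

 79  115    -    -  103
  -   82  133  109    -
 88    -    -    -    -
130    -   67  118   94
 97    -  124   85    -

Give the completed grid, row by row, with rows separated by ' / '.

The 25 entries sum to 2575, so each line sums to 2575/5 = 515.
Row 4: 130 + 67 + 118 + 94 + ? = 515, so (4,2) = 106.
Column 1 must total 515; the given cells sum to 394, so (2,1) = 121.
The remaining cell in anti-diagonal is (3,3) = 515 − 415 = 100.
The remaining cell in row 2 is (2,5) = 515 − 445 = 70.
From column 3, 515 − (133 + 100 + 67 + 124) gives (1,3) = 91.
Main diagonal: 79 + 82 + 100 + 118 + ? = 515, so (5,5) = 136.
Row 1: 79 + 115 + 91 + 103 + ? = 515, so (1,4) = 127.
Row 5: 97 + 124 + 85 + 136 + ? = 515, so (5,2) = 73.
The remaining cell in column 2 is (3,2) = 515 − 376 = 139.
Column 4 needs 515; the known cells sum to 439, so (3,4) = 76.
Using column 5: 103 + 70 + 94 + 136 + ? → (3,5) = 515 − 403 = 112.

79 115 91 127 103 / 121 82 133 109 70 / 88 139 100 76 112 / 130 106 67 118 94 / 97 73 124 85 136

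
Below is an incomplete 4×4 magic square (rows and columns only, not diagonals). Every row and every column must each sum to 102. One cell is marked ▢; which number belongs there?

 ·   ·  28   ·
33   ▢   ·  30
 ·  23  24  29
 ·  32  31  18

20

The remaining cell in row 3 is (3,1) = 102 − 76 = 26.
Row 4 needs 102; the known cells sum to 81, so (4,1) = 21.
From column 1, 102 − (33 + 26 + 21) gives (1,1) = 22.
Column 3 needs 102; the known cells sum to 83, so (2,3) = 19.
Using column 4: 30 + 29 + 18 + ? → (1,4) = 102 − 77 = 25.
Row 1 must total 102; the given cells sum to 75, so (1,2) = 27.
Row 2 needs 102; the known cells sum to 82, so (2,2) = 20.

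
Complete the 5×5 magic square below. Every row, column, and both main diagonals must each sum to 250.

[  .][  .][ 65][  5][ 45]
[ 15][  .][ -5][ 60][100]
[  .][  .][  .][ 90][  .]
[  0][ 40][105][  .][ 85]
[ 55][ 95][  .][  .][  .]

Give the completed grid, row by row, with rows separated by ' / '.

From row 2, 250 − (15 + (-5) + 60 + 100) gives (2,2) = 80.
Row 4 must total 250; the given cells sum to 230, so (4,4) = 20.
From column 4, 250 − (5 + 60 + 90 + 20) gives (5,4) = 75.
Anti-diagonal: 45 + 60 + 40 + 55 + ? = 250, so (3,3) = 50.
Column 3 needs 250; the known cells sum to 215, so (5,3) = 35.
The remaining cell in row 5 is (5,5) = 250 − 260 = -10.
The remaining cell in column 5 is (3,5) = 250 − 220 = 30.
Main diagonal must total 250; the given cells sum to 140, so (1,1) = 110.
The remaining cell in row 1 is (1,2) = 250 − 225 = 25.
Column 1 must total 250; the given cells sum to 180, so (3,1) = 70.
The remaining cell in column 2 is (3,2) = 250 − 240 = 10.

110 25 65 5 45 / 15 80 -5 60 100 / 70 10 50 90 30 / 0 40 105 20 85 / 55 95 35 75 -10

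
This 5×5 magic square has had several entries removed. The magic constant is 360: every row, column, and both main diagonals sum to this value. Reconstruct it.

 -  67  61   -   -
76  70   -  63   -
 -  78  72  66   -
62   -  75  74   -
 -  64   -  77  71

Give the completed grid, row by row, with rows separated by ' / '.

73 67 61 80 79 / 76 70 69 63 82 / 84 78 72 66 60 / 62 81 75 74 68 / 65 64 83 77 71

Column 2 must total 360; the given cells sum to 279, so (4,2) = 81.
The remaining cell in column 4 is (1,4) = 360 − 280 = 80.
Main diagonal needs 360; the known cells sum to 287, so (1,1) = 73.
From row 1, 360 − (73 + 67 + 61 + 80) gives (1,5) = 79.
Row 4 needs 360; the known cells sum to 292, so (4,5) = 68.
Anti-diagonal: 79 + 63 + 72 + 81 + ? = 360, so (5,1) = 65.
Row 5: 65 + 64 + 77 + 71 + ? = 360, so (5,3) = 83.
Column 1 needs 360; the known cells sum to 276, so (3,1) = 84.
Column 3 must total 360; the given cells sum to 291, so (2,3) = 69.
From row 2, 360 − (76 + 70 + 69 + 63) gives (2,5) = 82.
From row 3, 360 − (84 + 78 + 72 + 66) gives (3,5) = 60.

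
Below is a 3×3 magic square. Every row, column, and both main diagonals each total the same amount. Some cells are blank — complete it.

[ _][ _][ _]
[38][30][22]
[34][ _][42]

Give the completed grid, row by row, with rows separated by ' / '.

18 46 26 / 38 30 22 / 34 14 42

Row 2 is already complete: 38 + 30 + 22 = 90, so that is the magic constant.
Using row 3: 34 + 42 + ? → (3,2) = 90 − 76 = 14.
From column 1, 90 − (38 + 34) gives (1,1) = 18.
Column 2 must total 90; the given cells sum to 44, so (1,2) = 46.
Using column 3: 22 + 42 + ? → (1,3) = 90 − 64 = 26.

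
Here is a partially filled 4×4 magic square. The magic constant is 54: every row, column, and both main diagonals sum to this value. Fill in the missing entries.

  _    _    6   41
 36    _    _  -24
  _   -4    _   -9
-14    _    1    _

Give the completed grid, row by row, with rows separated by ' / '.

The remaining cell in column 4 is (4,4) = 54 − 8 = 46.
Anti-diagonal needs 54; the known cells sum to 23, so (2,3) = 31.
Using row 2: 36 + 31 + (-24) + ? → (2,2) = 54 − 43 = 11.
Row 4: -14 + 1 + 46 + ? = 54, so (4,2) = 21.
Column 2 must total 54; the given cells sum to 28, so (1,2) = 26.
Column 3 needs 54; the known cells sum to 38, so (3,3) = 16.
Main diagonal must total 54; the given cells sum to 73, so (1,1) = -19.
Using row 3: -4 + 16 + (-9) + ? → (3,1) = 54 − 3 = 51.

-19 26 6 41 / 36 11 31 -24 / 51 -4 16 -9 / -14 21 1 46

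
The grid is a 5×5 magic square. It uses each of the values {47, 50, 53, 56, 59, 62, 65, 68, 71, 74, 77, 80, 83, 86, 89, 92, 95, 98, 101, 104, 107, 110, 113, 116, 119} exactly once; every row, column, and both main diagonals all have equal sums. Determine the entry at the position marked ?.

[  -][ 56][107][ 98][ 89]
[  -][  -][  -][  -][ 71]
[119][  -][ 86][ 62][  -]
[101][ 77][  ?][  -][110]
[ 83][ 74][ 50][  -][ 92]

The 25 entries sum to 2075, so each line sums to 2075/5 = 415.
The remaining cell in row 1 is (1,1) = 415 − 350 = 65.
Using row 5: 83 + 74 + 50 + 92 + ? → (5,4) = 415 − 299 = 116.
The remaining cell in column 1 is (2,1) = 415 − 368 = 47.
The remaining cell in column 5 is (3,5) = 415 − 362 = 53.
The remaining cell in anti-diagonal is (2,4) = 415 − 335 = 80.
Using row 3: 119 + 86 + 62 + 53 + ? → (3,2) = 415 − 320 = 95.
Column 2 must total 415; the given cells sum to 302, so (2,2) = 113.
Using column 4: 98 + 80 + 62 + 116 + ? → (4,4) = 415 − 356 = 59.
The remaining cell in row 2 is (2,3) = 415 − 311 = 104.
Row 4: 101 + 77 + 59 + 110 + ? = 415, so (4,3) = 68.

68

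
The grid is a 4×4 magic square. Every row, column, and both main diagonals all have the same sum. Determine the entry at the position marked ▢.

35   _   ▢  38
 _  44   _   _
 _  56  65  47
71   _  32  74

68

Main diagonal is complete and sums to 218; that is the magic constant.
Row 3 must total 218; the given cells sum to 168, so (3,1) = 50.
Row 4: 71 + 32 + 74 + ? = 218, so (4,2) = 41.
Column 1 must total 218; the given cells sum to 156, so (2,1) = 62.
Column 2 needs 218; the known cells sum to 141, so (1,2) = 77.
Column 4 needs 218; the known cells sum to 159, so (2,4) = 59.
The remaining cell in anti-diagonal is (2,3) = 218 − 165 = 53.
Row 1 must total 218; the given cells sum to 150, so (1,3) = 68.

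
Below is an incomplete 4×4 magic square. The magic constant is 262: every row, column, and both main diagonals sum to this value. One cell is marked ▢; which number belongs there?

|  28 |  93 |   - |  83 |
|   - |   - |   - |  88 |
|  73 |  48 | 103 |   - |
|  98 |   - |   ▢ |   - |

68

Row 1 needs 262; the known cells sum to 204, so (1,3) = 58.
Row 3: 73 + 48 + 103 + ? = 262, so (3,4) = 38.
Using column 1: 28 + 73 + 98 + ? → (2,1) = 262 − 199 = 63.
From column 4, 262 − (83 + 88 + 38) gives (4,4) = 53.
The remaining cell in main diagonal is (2,2) = 262 − 184 = 78.
Anti-diagonal: 83 + 48 + 98 + ? = 262, so (2,3) = 33.
Column 2 needs 262; the known cells sum to 219, so (4,2) = 43.
Column 3: 58 + 33 + 103 + ? = 262, so (4,3) = 68.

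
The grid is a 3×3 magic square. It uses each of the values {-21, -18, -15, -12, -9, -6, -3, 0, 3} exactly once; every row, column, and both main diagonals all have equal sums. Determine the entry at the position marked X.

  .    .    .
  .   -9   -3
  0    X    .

-21

The 9 entries sum to -81, so each line sums to -81/3 = -27.
The remaining cell in row 2 is (2,1) = -27 − (-12) = -15.
Column 1 must total -27; the given cells sum to -15, so (1,1) = -12.
The remaining cell in main diagonal is (3,3) = -27 − (-21) = -6.
Anti-diagonal must total -27; the given cells sum to -9, so (1,3) = -18.
From row 1, -27 − (-12 + (-18)) gives (1,2) = 3.
Row 3 must total -27; the given cells sum to -6, so (3,2) = -21.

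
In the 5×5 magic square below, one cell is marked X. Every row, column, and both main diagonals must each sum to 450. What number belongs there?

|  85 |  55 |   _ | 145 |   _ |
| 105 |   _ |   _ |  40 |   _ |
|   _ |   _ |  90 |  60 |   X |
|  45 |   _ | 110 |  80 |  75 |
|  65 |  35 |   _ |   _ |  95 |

30

Using row 4: 45 + 110 + 80 + 75 + ? → (4,2) = 450 − 310 = 140.
Column 1: 85 + 105 + 45 + 65 + ? = 450, so (3,1) = 150.
Column 4 needs 450; the known cells sum to 325, so (5,4) = 125.
From main diagonal, 450 − (85 + 90 + 80 + 95) gives (2,2) = 100.
Anti-diagonal must total 450; the given cells sum to 335, so (1,5) = 115.
Row 1 must total 450; the given cells sum to 400, so (1,3) = 50.
From row 5, 450 − (65 + 35 + 125 + 95) gives (5,3) = 130.
Column 2: 55 + 100 + 140 + 35 + ? = 450, so (3,2) = 120.
Column 3 needs 450; the known cells sum to 380, so (2,3) = 70.
The remaining cell in row 2 is (2,5) = 450 − 315 = 135.
The remaining cell in row 3 is (3,5) = 450 − 420 = 30.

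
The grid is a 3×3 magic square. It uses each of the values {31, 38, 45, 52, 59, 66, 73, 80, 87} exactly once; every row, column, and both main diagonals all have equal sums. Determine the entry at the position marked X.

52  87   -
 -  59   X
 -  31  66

The 9 entries sum to 531, so each line sums to 531/3 = 177.
Row 1 needs 177; the known cells sum to 139, so (1,3) = 38.
The remaining cell in row 3 is (3,1) = 177 − 97 = 80.
Using column 1: 52 + 80 + ? → (2,1) = 177 − 132 = 45.
The remaining cell in column 3 is (2,3) = 177 − 104 = 73.

73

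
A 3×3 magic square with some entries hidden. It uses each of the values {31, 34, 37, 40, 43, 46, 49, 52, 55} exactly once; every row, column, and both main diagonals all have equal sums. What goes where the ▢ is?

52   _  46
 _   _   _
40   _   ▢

34

The 9 entries sum to 387, so each line sums to 387/3 = 129.
Row 1 must total 129; the given cells sum to 98, so (1,2) = 31.
Using column 1: 52 + 40 + ? → (2,1) = 129 − 92 = 37.
Anti-diagonal must total 129; the given cells sum to 86, so (2,2) = 43.
Row 2 needs 129; the known cells sum to 80, so (2,3) = 49.
From column 2, 129 − (31 + 43) gives (3,2) = 55.
Column 3 must total 129; the given cells sum to 95, so (3,3) = 34.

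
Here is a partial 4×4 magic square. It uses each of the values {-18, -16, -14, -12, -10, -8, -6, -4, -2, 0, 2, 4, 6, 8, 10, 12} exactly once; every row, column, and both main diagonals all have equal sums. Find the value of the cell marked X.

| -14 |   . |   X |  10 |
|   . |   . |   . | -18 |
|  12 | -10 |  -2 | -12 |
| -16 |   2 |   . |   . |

-8

The 16 entries sum to -48, so each line sums to -48/4 = -12.
Column 1 needs -12; the known cells sum to -18, so (2,1) = 6.
Column 4: 10 + (-18) + (-12) + ? = -12, so (4,4) = 8.
Main diagonal: -14 + (-2) + 8 + ? = -12, so (2,2) = -4.
Anti-diagonal needs -12; the known cells sum to -16, so (2,3) = 4.
Using row 4: -16 + 2 + 8 + ? → (4,3) = -12 − (-6) = -6.
Using column 2: -4 + (-10) + 2 + ? → (1,2) = -12 − (-12) = 0.
Column 3 needs -12; the known cells sum to -4, so (1,3) = -8.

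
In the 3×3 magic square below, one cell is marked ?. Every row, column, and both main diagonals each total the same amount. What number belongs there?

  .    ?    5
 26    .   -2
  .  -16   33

40

Column 3 is complete and sums to 36; that is the magic constant.
Row 2 needs 36; the known cells sum to 24, so (2,2) = 12.
Row 3 must total 36; the given cells sum to 17, so (3,1) = 19.
Column 1: 26 + 19 + ? = 36, so (1,1) = -9.
The remaining cell in column 2 is (1,2) = 36 − (-4) = 40.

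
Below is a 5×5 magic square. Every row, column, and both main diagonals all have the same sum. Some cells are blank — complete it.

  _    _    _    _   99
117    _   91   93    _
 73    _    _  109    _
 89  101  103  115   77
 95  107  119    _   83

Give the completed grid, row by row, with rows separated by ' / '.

111 113 75 87 99 / 117 79 91 93 105 / 73 85 97 109 121 / 89 101 103 115 77 / 95 107 119 81 83

Row 4 is already complete: 89 + 101 + 103 + 115 + 77 = 485, so that is the magic constant.
Row 5 must total 485; the given cells sum to 404, so (5,4) = 81.
The remaining cell in column 1 is (1,1) = 485 − 374 = 111.
Using column 4: 93 + 109 + 115 + 81 + ? → (1,4) = 485 − 398 = 87.
Anti-diagonal needs 485; the known cells sum to 388, so (3,3) = 97.
Column 3 must total 485; the given cells sum to 410, so (1,3) = 75.
From main diagonal, 485 − (111 + 97 + 115 + 83) gives (2,2) = 79.
Row 1: 111 + 75 + 87 + 99 + ? = 485, so (1,2) = 113.
Row 2 needs 485; the known cells sum to 380, so (2,5) = 105.
Column 2 must total 485; the given cells sum to 400, so (3,2) = 85.
Column 5 needs 485; the known cells sum to 364, so (3,5) = 121.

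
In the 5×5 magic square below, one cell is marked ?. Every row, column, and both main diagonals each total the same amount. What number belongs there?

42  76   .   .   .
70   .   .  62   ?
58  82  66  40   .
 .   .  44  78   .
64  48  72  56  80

46

Row 5 is complete and sums to 320; that is the magic constant.
The remaining cell in row 3 is (3,5) = 320 − 246 = 74.
From column 1, 320 − (42 + 70 + 58 + 64) gives (4,1) = 86.
Using column 4: 62 + 40 + 78 + 56 + ? → (1,4) = 320 − 236 = 84.
Main diagonal needs 320; the known cells sum to 266, so (2,2) = 54.
Using column 2: 76 + 54 + 82 + 48 + ? → (4,2) = 320 − 260 = 60.
From anti-diagonal, 320 − (62 + 66 + 60 + 64) gives (1,5) = 68.
Using row 1: 42 + 76 + 84 + 68 + ? → (1,3) = 320 − 270 = 50.
The remaining cell in row 4 is (4,5) = 320 − 268 = 52.
Column 3 must total 320; the given cells sum to 232, so (2,3) = 88.
The remaining cell in column 5 is (2,5) = 320 − 274 = 46.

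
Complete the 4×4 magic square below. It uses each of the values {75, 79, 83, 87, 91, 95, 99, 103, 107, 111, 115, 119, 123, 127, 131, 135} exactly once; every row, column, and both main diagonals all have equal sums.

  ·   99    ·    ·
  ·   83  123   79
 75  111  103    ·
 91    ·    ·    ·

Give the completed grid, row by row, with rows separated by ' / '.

119 99 107 95 / 135 83 123 79 / 75 111 103 131 / 91 127 87 115

The 16 entries sum to 1680, so each line sums to 1680/4 = 420.
From row 2, 420 − (83 + 123 + 79) gives (2,1) = 135.
Row 3: 75 + 111 + 103 + ? = 420, so (3,4) = 131.
From column 1, 420 − (135 + 75 + 91) gives (1,1) = 119.
From column 2, 420 − (99 + 83 + 111) gives (4,2) = 127.
Using main diagonal: 119 + 83 + 103 + ? → (4,4) = 420 − 305 = 115.
Anti-diagonal needs 420; the known cells sum to 325, so (1,4) = 95.
The remaining cell in row 1 is (1,3) = 420 − 313 = 107.
Using row 4: 91 + 127 + 115 + ? → (4,3) = 420 − 333 = 87.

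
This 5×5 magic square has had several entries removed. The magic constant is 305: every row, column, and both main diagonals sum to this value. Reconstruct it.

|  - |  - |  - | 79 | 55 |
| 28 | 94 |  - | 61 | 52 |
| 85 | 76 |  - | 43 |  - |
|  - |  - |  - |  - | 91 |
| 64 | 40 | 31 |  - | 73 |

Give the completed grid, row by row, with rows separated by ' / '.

46 37 88 79 55 / 28 94 70 61 52 / 85 76 67 43 34 / 82 58 49 25 91 / 64 40 31 97 73

Row 2 must total 305; the given cells sum to 235, so (2,3) = 70.
Row 5: 64 + 40 + 31 + 73 + ? = 305, so (5,4) = 97.
From column 4, 305 − (79 + 61 + 43 + 97) gives (4,4) = 25.
Column 5: 55 + 52 + 91 + 73 + ? = 305, so (3,5) = 34.
Row 3 needs 305; the known cells sum to 238, so (3,3) = 67.
Main diagonal needs 305; the known cells sum to 259, so (1,1) = 46.
From anti-diagonal, 305 − (55 + 61 + 67 + 64) gives (4,2) = 58.
Column 1 needs 305; the known cells sum to 223, so (4,1) = 82.
Using column 2: 94 + 76 + 58 + 40 + ? → (1,2) = 305 − 268 = 37.
Row 1: 46 + 37 + 79 + 55 + ? = 305, so (1,3) = 88.
Row 4 must total 305; the given cells sum to 256, so (4,3) = 49.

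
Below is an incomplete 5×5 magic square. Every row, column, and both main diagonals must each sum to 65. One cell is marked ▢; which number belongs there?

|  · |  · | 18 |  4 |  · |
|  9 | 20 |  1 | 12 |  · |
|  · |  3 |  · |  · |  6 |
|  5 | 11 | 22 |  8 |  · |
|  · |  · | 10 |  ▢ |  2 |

16

Using row 2: 9 + 20 + 1 + 12 + ? → (2,5) = 65 − 42 = 23.
The remaining cell in row 4 is (4,5) = 65 − 46 = 19.
The remaining cell in column 3 is (3,3) = 65 − 51 = 14.
Column 5 must total 65; the given cells sum to 50, so (1,5) = 15.
Main diagonal needs 65; the known cells sum to 44, so (1,1) = 21.
Anti-diagonal: 15 + 12 + 14 + 11 + ? = 65, so (5,1) = 13.
Row 1: 21 + 18 + 4 + 15 + ? = 65, so (1,2) = 7.
Column 1 needs 65; the known cells sum to 48, so (3,1) = 17.
Using column 2: 7 + 20 + 3 + 11 + ? → (5,2) = 65 − 41 = 24.
Using row 3: 17 + 3 + 14 + 6 + ? → (3,4) = 65 − 40 = 25.
Using row 5: 13 + 24 + 10 + 2 + ? → (5,4) = 65 − 49 = 16.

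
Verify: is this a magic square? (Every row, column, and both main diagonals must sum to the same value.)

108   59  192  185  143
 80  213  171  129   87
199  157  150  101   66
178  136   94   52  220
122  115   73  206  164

No — row 2 sums to 680 but column 1 sums to 687.

Row 1: 108 + 59 + 192 + 185 + 143 = 687.
Row 2: 80 + 213 + 171 + 129 + 87 = 680.
Row 3: 199 + 157 + 150 + 101 + 66 = 673.
Row 4: 178 + 136 + 94 + 52 + 220 = 680.
Row 5: 122 + 115 + 73 + 206 + 164 = 680.
Column 1: 108 + 80 + 199 + 178 + 122 = 687.
Column 2: 59 + 213 + 157 + 136 + 115 = 680.
Column 3: 192 + 171 + 150 + 94 + 73 = 680.
Column 4: 185 + 129 + 101 + 52 + 206 = 673.
Column 5: 143 + 87 + 66 + 220 + 164 = 680.
Main diagonal: 108 + 213 + 150 + 52 + 164 = 687.
Anti-diagonal: 143 + 129 + 150 + 136 + 122 = 680.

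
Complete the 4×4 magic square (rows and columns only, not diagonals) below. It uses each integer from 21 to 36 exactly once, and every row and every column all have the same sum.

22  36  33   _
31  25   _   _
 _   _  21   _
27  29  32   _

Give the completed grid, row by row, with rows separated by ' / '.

22 36 33 23 / 31 25 28 30 / 34 24 21 35 / 27 29 32 26

The entries are 21 through 36, which sum to 456, so each line sums to 456/4 = 114.
Row 1 needs 114; the known cells sum to 91, so (1,4) = 23.
Row 4 needs 114; the known cells sum to 88, so (4,4) = 26.
Column 1 needs 114; the known cells sum to 80, so (3,1) = 34.
Column 2 needs 114; the known cells sum to 90, so (3,2) = 24.
From column 3, 114 − (33 + 21 + 32) gives (2,3) = 28.
Row 2: 31 + 25 + 28 + ? = 114, so (2,4) = 30.
Row 3 must total 114; the given cells sum to 79, so (3,4) = 35.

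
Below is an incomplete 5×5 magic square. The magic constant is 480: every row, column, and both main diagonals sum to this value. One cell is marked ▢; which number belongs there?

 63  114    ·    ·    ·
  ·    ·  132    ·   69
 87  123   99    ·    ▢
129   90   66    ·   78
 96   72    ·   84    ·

The remaining cell in row 4 is (4,4) = 480 − 363 = 117.
The remaining cell in column 1 is (2,1) = 480 − 375 = 105.
The remaining cell in column 2 is (2,2) = 480 − 399 = 81.
The remaining cell in main diagonal is (5,5) = 480 − 360 = 120.
Row 2: 105 + 81 + 132 + 69 + ? = 480, so (2,4) = 93.
The remaining cell in row 5 is (5,3) = 480 − 372 = 108.
From column 3, 480 − (132 + 99 + 66 + 108) gives (1,3) = 75.
Anti-diagonal needs 480; the known cells sum to 378, so (1,5) = 102.
Row 1 must total 480; the given cells sum to 354, so (1,4) = 126.
Using column 4: 126 + 93 + 117 + 84 + ? → (3,4) = 480 − 420 = 60.
The remaining cell in column 5 is (3,5) = 480 − 369 = 111.

111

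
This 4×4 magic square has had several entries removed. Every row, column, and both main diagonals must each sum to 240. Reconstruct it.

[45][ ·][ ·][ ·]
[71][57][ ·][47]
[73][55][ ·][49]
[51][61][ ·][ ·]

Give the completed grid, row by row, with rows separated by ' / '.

45 67 59 69 / 71 57 65 47 / 73 55 63 49 / 51 61 53 75

Row 2: 71 + 57 + 47 + ? = 240, so (2,3) = 65.
Row 3 needs 240; the known cells sum to 177, so (3,3) = 63.
Column 2 must total 240; the given cells sum to 173, so (1,2) = 67.
The remaining cell in main diagonal is (4,4) = 240 − 165 = 75.
From anti-diagonal, 240 − (65 + 55 + 51) gives (1,4) = 69.
Row 1 must total 240; the given cells sum to 181, so (1,3) = 59.
Row 4 needs 240; the known cells sum to 187, so (4,3) = 53.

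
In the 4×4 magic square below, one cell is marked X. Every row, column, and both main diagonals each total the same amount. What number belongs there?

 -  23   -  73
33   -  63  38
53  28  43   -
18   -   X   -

68

Anti-diagonal is complete and sums to 182; that is the magic constant.
Row 2 needs 182; the known cells sum to 134, so (2,2) = 48.
Row 3 needs 182; the known cells sum to 124, so (3,4) = 58.
Column 1: 33 + 53 + 18 + ? = 182, so (1,1) = 78.
Column 2: 23 + 48 + 28 + ? = 182, so (4,2) = 83.
The remaining cell in column 4 is (4,4) = 182 − 169 = 13.
Row 1 needs 182; the known cells sum to 174, so (1,3) = 8.
The remaining cell in row 4 is (4,3) = 182 − 114 = 68.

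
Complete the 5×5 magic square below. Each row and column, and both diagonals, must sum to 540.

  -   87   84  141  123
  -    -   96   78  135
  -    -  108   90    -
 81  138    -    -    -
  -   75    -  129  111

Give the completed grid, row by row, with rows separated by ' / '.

Row 1 must total 540; the given cells sum to 435, so (1,1) = 105.
From column 4, 540 − (141 + 78 + 90 + 129) gives (4,4) = 102.
Main diagonal: 105 + 108 + 102 + 111 + ? = 540, so (2,2) = 114.
Anti-diagonal: 123 + 78 + 108 + 138 + ? = 540, so (5,1) = 93.
Row 2 needs 540; the known cells sum to 423, so (2,1) = 117.
Using row 5: 93 + 75 + 129 + 111 + ? → (5,3) = 540 − 408 = 132.
The remaining cell in column 1 is (3,1) = 540 − 396 = 144.
Column 2 must total 540; the given cells sum to 414, so (3,2) = 126.
From column 3, 540 − (84 + 96 + 108 + 132) gives (4,3) = 120.
Row 3 needs 540; the known cells sum to 468, so (3,5) = 72.
Row 4 needs 540; the known cells sum to 441, so (4,5) = 99.

105 87 84 141 123 / 117 114 96 78 135 / 144 126 108 90 72 / 81 138 120 102 99 / 93 75 132 129 111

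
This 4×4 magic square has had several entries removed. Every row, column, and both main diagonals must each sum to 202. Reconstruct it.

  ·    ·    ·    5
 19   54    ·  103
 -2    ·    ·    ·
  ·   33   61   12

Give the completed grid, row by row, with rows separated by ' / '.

89 40 68 5 / 19 54 26 103 / -2 75 47 82 / 96 33 61 12

The remaining cell in row 2 is (2,3) = 202 − 176 = 26.
Row 4 must total 202; the given cells sum to 106, so (4,1) = 96.
Column 1 must total 202; the given cells sum to 113, so (1,1) = 89.
Using column 4: 5 + 103 + 12 + ? → (3,4) = 202 − 120 = 82.
Main diagonal must total 202; the given cells sum to 155, so (3,3) = 47.
Anti-diagonal: 5 + 26 + 96 + ? = 202, so (3,2) = 75.
From column 2, 202 − (54 + 75 + 33) gives (1,2) = 40.
Using column 3: 26 + 47 + 61 + ? → (1,3) = 202 − 134 = 68.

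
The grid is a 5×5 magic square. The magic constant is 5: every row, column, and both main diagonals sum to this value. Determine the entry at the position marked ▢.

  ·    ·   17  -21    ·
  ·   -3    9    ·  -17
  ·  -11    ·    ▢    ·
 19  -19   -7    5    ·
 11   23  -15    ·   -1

Row 4 must total 5; the given cells sum to -2, so (4,5) = 7.
The remaining cell in row 5 is (5,4) = 5 − 18 = -13.
Column 2 needs 5; the known cells sum to -10, so (1,2) = 15.
From column 3, 5 − (17 + 9 + (-7) + (-15)) gives (3,3) = 1.
Main diagonal needs 5; the known cells sum to 2, so (1,1) = 3.
Row 1 needs 5; the known cells sum to 14, so (1,5) = -9.
Column 5 must total 5; the given cells sum to -20, so (3,5) = 25.
Using anti-diagonal: -9 + 1 + (-19) + 11 + ? → (2,4) = 5 − (-16) = 21.
Using row 2: -3 + 9 + 21 + (-17) + ? → (2,1) = 5 − 10 = -5.
From column 1, 5 − (3 + (-5) + 19 + 11) gives (3,1) = -23.
Using column 4: -21 + 21 + 5 + (-13) + ? → (3,4) = 5 − (-8) = 13.

13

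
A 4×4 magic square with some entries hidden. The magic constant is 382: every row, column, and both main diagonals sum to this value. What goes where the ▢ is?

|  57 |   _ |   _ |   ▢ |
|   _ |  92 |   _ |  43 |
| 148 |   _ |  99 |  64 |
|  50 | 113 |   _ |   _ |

141

The remaining cell in row 3 is (3,2) = 382 − 311 = 71.
Column 1 needs 382; the known cells sum to 255, so (2,1) = 127.
Column 2: 92 + 71 + 113 + ? = 382, so (1,2) = 106.
Main diagonal must total 382; the given cells sum to 248, so (4,4) = 134.
Row 2 must total 382; the given cells sum to 262, so (2,3) = 120.
Using row 4: 50 + 113 + 134 + ? → (4,3) = 382 − 297 = 85.
Column 3: 120 + 99 + 85 + ? = 382, so (1,3) = 78.
Column 4 must total 382; the given cells sum to 241, so (1,4) = 141.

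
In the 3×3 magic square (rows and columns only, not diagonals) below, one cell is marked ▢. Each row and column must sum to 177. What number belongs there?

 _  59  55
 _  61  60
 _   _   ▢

62

Row 1 needs 177; the known cells sum to 114, so (1,1) = 63.
Row 2: 61 + 60 + ? = 177, so (2,1) = 56.
Column 1: 63 + 56 + ? = 177, so (3,1) = 58.
Column 2 needs 177; the known cells sum to 120, so (3,2) = 57.
From column 3, 177 − (55 + 60) gives (3,3) = 62.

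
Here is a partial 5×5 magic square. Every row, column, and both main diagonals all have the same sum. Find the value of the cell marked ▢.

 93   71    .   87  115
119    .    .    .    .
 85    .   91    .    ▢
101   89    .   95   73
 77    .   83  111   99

Column 1 is complete and sums to 475; that is the magic constant.
The remaining cell in row 1 is (1,3) = 475 − 366 = 109.
Row 4 needs 475; the known cells sum to 358, so (4,3) = 117.
The remaining cell in row 5 is (5,2) = 475 − 370 = 105.
Using column 3: 109 + 91 + 117 + 83 + ? → (2,3) = 475 − 400 = 75.
Using main diagonal: 93 + 91 + 95 + 99 + ? → (2,2) = 475 − 378 = 97.
Using anti-diagonal: 115 + 91 + 89 + 77 + ? → (2,4) = 475 − 372 = 103.
Using row 2: 119 + 97 + 75 + 103 + ? → (2,5) = 475 − 394 = 81.
Column 2: 71 + 97 + 89 + 105 + ? = 475, so (3,2) = 113.
Column 4: 87 + 103 + 95 + 111 + ? = 475, so (3,4) = 79.
From column 5, 475 − (115 + 81 + 73 + 99) gives (3,5) = 107.

107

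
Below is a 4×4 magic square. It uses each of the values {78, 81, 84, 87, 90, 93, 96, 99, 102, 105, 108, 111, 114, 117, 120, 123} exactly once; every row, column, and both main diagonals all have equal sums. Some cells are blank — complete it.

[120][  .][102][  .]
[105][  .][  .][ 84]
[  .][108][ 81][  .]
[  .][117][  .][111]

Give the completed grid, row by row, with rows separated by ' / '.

120 87 102 93 / 105 90 123 84 / 99 108 81 114 / 78 117 96 111

The 16 entries sum to 1608, so each line sums to 1608/4 = 402.
Main diagonal needs 402; the known cells sum to 312, so (2,2) = 90.
From row 2, 402 − (105 + 90 + 84) gives (2,3) = 123.
Column 2 needs 402; the known cells sum to 315, so (1,2) = 87.
The remaining cell in column 3 is (4,3) = 402 − 306 = 96.
Using row 1: 120 + 87 + 102 + ? → (1,4) = 402 − 309 = 93.
Row 4 needs 402; the known cells sum to 324, so (4,1) = 78.
Column 1: 120 + 105 + 78 + ? = 402, so (3,1) = 99.
Column 4 must total 402; the given cells sum to 288, so (3,4) = 114.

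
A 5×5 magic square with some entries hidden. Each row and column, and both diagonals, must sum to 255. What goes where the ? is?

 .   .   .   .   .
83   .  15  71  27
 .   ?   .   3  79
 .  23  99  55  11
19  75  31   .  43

Row 2: 83 + 15 + 71 + 27 + ? = 255, so (2,2) = 59.
The remaining cell in row 4 is (4,1) = 255 − 188 = 67.
Row 5 must total 255; the given cells sum to 168, so (5,4) = 87.
Column 4 must total 255; the given cells sum to 216, so (1,4) = 39.
Column 5: 27 + 79 + 11 + 43 + ? = 255, so (1,5) = 95.
The remaining cell in anti-diagonal is (3,3) = 255 − 208 = 47.
Column 3: 15 + 47 + 99 + 31 + ? = 255, so (1,3) = 63.
From main diagonal, 255 − (59 + 47 + 55 + 43) gives (1,1) = 51.
Row 1 needs 255; the known cells sum to 248, so (1,2) = 7.
The remaining cell in column 1 is (3,1) = 255 − 220 = 35.
Column 2 needs 255; the known cells sum to 164, so (3,2) = 91.

91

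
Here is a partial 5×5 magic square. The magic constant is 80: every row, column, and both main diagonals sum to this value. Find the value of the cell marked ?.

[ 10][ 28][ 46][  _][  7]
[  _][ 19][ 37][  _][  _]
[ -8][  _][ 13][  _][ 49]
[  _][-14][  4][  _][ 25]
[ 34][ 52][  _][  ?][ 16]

-2

From row 1, 80 − (10 + 28 + 46 + 7) gives (1,4) = -11.
The remaining cell in column 2 is (3,2) = 80 − 85 = -5.
From column 3, 80 − (46 + 37 + 13 + 4) gives (5,3) = -20.
Column 5: 7 + 49 + 25 + 16 + ? = 80, so (2,5) = -17.
Main diagonal needs 80; the known cells sum to 58, so (4,4) = 22.
Anti-diagonal: 7 + 13 + (-14) + 34 + ? = 80, so (2,4) = 40.
The remaining cell in row 2 is (2,1) = 80 − 79 = 1.
Row 3 must total 80; the given cells sum to 49, so (3,4) = 31.
Row 4: -14 + 4 + 22 + 25 + ? = 80, so (4,1) = 43.
Using row 5: 34 + 52 + (-20) + 16 + ? → (5,4) = 80 − 82 = -2.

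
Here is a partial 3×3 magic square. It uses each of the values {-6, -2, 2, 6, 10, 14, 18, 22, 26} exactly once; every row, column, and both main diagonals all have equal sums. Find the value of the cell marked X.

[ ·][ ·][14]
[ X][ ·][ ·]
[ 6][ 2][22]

26

The 9 entries sum to 90, so each line sums to 90/3 = 30.
The remaining cell in column 3 is (2,3) = 30 − 36 = -6.
Anti-diagonal needs 30; the known cells sum to 20, so (2,2) = 10.
Using row 2: 10 + (-6) + ? → (2,1) = 30 − 4 = 26.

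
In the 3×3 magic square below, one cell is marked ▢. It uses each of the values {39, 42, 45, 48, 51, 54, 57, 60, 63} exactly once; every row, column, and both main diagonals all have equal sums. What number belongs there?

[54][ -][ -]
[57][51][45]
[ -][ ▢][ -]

The 9 entries sum to 459, so each line sums to 459/3 = 153.
Column 1 must total 153; the given cells sum to 111, so (3,1) = 42.
The remaining cell in main diagonal is (3,3) = 153 − 105 = 48.
From anti-diagonal, 153 − (51 + 42) gives (1,3) = 60.
Row 1 must total 153; the given cells sum to 114, so (1,2) = 39.
Row 3: 42 + 48 + ? = 153, so (3,2) = 63.

63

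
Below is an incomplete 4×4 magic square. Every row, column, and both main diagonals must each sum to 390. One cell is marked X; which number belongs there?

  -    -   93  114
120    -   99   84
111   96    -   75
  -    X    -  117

Row 2 needs 390; the known cells sum to 303, so (2,2) = 87.
Row 3 needs 390; the known cells sum to 282, so (3,3) = 108.
Column 3 must total 390; the given cells sum to 300, so (4,3) = 90.
Using main diagonal: 87 + 108 + 117 + ? → (1,1) = 390 − 312 = 78.
Using anti-diagonal: 114 + 99 + 96 + ? → (4,1) = 390 − 309 = 81.
Using row 1: 78 + 93 + 114 + ? → (1,2) = 390 − 285 = 105.
Row 4 needs 390; the known cells sum to 288, so (4,2) = 102.

102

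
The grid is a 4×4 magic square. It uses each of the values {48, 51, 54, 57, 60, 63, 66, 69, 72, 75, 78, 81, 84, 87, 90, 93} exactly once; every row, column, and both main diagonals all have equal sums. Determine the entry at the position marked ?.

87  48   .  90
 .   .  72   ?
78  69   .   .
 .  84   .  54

63

The 16 entries sum to 1128, so each line sums to 1128/4 = 282.
Row 1: 87 + 48 + 90 + ? = 282, so (1,3) = 57.
From column 2, 282 − (48 + 69 + 84) gives (2,2) = 81.
The remaining cell in main diagonal is (3,3) = 282 − 222 = 60.
Using anti-diagonal: 90 + 72 + 69 + ? → (4,1) = 282 − 231 = 51.
Using row 3: 78 + 69 + 60 + ? → (3,4) = 282 − 207 = 75.
The remaining cell in row 4 is (4,3) = 282 − 189 = 93.
The remaining cell in column 1 is (2,1) = 282 − 216 = 66.
Column 4 must total 282; the given cells sum to 219, so (2,4) = 63.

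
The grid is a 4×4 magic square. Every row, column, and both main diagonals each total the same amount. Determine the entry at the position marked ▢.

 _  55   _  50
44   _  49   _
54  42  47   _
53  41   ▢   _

52

Anti-diagonal is complete and sums to 194; that is the magic constant.
The remaining cell in row 3 is (3,4) = 194 − 143 = 51.
Column 1 needs 194; the known cells sum to 151, so (1,1) = 43.
Column 2 needs 194; the known cells sum to 138, so (2,2) = 56.
Main diagonal needs 194; the known cells sum to 146, so (4,4) = 48.
Row 1: 43 + 55 + 50 + ? = 194, so (1,3) = 46.
Using row 2: 44 + 56 + 49 + ? → (2,4) = 194 − 149 = 45.
From row 4, 194 − (53 + 41 + 48) gives (4,3) = 52.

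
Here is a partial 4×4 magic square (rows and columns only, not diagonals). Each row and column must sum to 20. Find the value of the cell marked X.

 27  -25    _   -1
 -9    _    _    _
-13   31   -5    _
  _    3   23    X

Row 1: 27 + (-25) + (-1) + ? = 20, so (1,3) = 19.
Row 3: -13 + 31 + (-5) + ? = 20, so (3,4) = 7.
Column 1 must total 20; the given cells sum to 5, so (4,1) = 15.
The remaining cell in column 2 is (2,2) = 20 − 9 = 11.
From column 3, 20 − (19 + (-5) + 23) gives (2,3) = -17.
Row 2 must total 20; the given cells sum to -15, so (2,4) = 35.
Row 4 needs 20; the known cells sum to 41, so (4,4) = -21.

-21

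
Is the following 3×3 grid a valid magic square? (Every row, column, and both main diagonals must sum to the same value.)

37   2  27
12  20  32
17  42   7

Row 1: 37 + 2 + 27 = 66.
Row 2: 12 + 20 + 32 = 64.
Row 3: 17 + 42 + 7 = 66.
Column 1: 37 + 12 + 17 = 66.
Column 2: 2 + 20 + 42 = 64.
Column 3: 27 + 32 + 7 = 66.
Main diagonal: 37 + 20 + 7 = 64.
Anti-diagonal: 27 + 20 + 17 = 64.

No — column 1 sums to 66 but main diagonal sums to 64.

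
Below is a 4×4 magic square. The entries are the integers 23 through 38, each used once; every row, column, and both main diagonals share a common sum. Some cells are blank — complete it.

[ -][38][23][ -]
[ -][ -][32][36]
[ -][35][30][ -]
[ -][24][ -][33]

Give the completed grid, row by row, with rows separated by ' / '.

The entries are 23 through 38, which sum to 488, so each line sums to 488/4 = 122.
The remaining cell in column 2 is (2,2) = 122 − 97 = 25.
Column 3 must total 122; the given cells sum to 85, so (4,3) = 37.
The remaining cell in main diagonal is (1,1) = 122 − 88 = 34.
Row 1: 34 + 38 + 23 + ? = 122, so (1,4) = 27.
The remaining cell in row 2 is (2,1) = 122 − 93 = 29.
From row 4, 122 − (24 + 37 + 33) gives (4,1) = 28.
From column 1, 122 − (34 + 29 + 28) gives (3,1) = 31.
From column 4, 122 − (27 + 36 + 33) gives (3,4) = 26.

34 38 23 27 / 29 25 32 36 / 31 35 30 26 / 28 24 37 33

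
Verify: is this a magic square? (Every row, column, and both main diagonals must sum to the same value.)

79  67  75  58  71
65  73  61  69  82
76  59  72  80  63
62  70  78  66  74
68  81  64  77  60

Row 1: 79 + 67 + 75 + 58 + 71 = 350.
Row 2: 65 + 73 + 61 + 69 + 82 = 350.
Row 3: 76 + 59 + 72 + 80 + 63 = 350.
Row 4: 62 + 70 + 78 + 66 + 74 = 350.
Row 5: 68 + 81 + 64 + 77 + 60 = 350.
Column 1: 79 + 65 + 76 + 62 + 68 = 350.
Column 2: 67 + 73 + 59 + 70 + 81 = 350.
Column 3: 75 + 61 + 72 + 78 + 64 = 350.
Column 4: 58 + 69 + 80 + 66 + 77 = 350.
Column 5: 71 + 82 + 63 + 74 + 60 = 350.
Main diagonal: 79 + 73 + 72 + 66 + 60 = 350.
Anti-diagonal: 71 + 69 + 72 + 70 + 68 = 350.
All lines sum to 350.

Yes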